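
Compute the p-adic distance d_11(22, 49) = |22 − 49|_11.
d_11(22, 49) = 1

Step 1 — x − y = 22 − 49 = -27. Step 2 — v_11(-27) = 0 (factor: -27 = −(11^0 · 27); the sign does not affect v_p). Step 3 — |x − y|_11 = 11^{0} = 1.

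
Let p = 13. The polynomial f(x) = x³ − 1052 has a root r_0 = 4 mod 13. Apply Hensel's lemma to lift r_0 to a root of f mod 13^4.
r_3 = 14798 (mod 28561)

Hensel: r_{i+1} = r_i − f(r_i)/f′(r_i) mod 13^{i+2}, where f′(x) = 3x². Iterate:
  r_0 = 4 (mod 13)
  r_1 = 95 (mod 169)
  r_2 = 1616 (mod 2197)
  r_3 = 14798 (mod 28561)
Final: r = 14798 with f(r) ≡ 0 mod 13^4.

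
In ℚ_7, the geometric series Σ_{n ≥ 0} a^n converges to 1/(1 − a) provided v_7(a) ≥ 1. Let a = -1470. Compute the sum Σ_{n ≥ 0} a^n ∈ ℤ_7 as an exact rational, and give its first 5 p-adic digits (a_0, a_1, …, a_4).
Σ a^n = 1/(1 − a) = 1/1471;  first 5 digits = (1, 0, 5, 2, 3)

v_7(a) = 2 ≥ 1, so the series converges in ℤ_7 to 1/(1 − a) = 1/(1 − (-1470)) = 1/1471. Expand this rational in ℤ_7: compute digits iteratively via d_i = x_i mod 7, x_{i+1} = (x_i − d_i)/7. The first 5 digits are (1, 0, 5, 2, 3).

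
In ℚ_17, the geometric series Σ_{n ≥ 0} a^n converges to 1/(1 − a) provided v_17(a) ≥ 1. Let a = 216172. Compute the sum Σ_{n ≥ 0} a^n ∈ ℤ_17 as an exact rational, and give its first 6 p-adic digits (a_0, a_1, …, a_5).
Σ a^n = 1/(1 − a) = -1/216171;  first 6 digits = (1, 0, 0, 10, 2, 0)

v_17(a) = 3 ≥ 1, so the series converges in ℤ_17 to 1/(1 − a) = 1/(1 − 216172) = -1/216171. Expand this rational in ℤ_17: compute digits iteratively via d_i = x_i mod 17, x_{i+1} = (x_i − d_i)/17. The first 6 digits are (1, 0, 0, 10, 2, 0).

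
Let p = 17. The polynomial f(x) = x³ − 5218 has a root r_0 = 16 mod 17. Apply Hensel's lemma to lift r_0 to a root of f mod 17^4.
r_3 = 54722 (mod 83521)

Hensel: r_{i+1} = r_i − f(r_i)/f′(r_i) mod 17^{i+2}, where f′(x) = 3x². Iterate:
  r_0 = 16 (mod 17)
  r_1 = 101 (mod 289)
  r_2 = 679 (mod 4913)
  r_3 = 54722 (mod 83521)
Final: r = 54722 with f(r) ≡ 0 mod 17^4.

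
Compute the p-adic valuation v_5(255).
v_5(255) = 1

v_5(n) is the largest exponent k such that 5^k divides n. Factor out: 255 = 5^1 · 51. (Sign doesn't affect v_p.) So v_5(255) = 1.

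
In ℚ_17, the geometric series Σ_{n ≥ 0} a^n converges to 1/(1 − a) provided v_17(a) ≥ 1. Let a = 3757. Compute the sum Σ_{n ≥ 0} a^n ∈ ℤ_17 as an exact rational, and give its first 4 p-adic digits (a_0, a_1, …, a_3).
Σ a^n = 1/(1 − a) = -1/3756;  first 4 digits = (1, 0, 13, 0)

v_17(a) = 2 ≥ 1, so the series converges in ℤ_17 to 1/(1 − a) = 1/(1 − 3757) = -1/3756. Expand this rational in ℤ_17: compute digits iteratively via d_i = x_i mod 17, x_{i+1} = (x_i − d_i)/17. The first 4 digits are (1, 0, 13, 0).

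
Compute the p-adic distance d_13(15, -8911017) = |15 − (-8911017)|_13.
d_13(15, -8911017) = 1/371293

Step 1 — x − y = 15 − (-8911017) = 8911032. Step 2 — v_13(8911032) = 5 (factor: 8911032 = (13^5 · 24); the sign does not affect v_p). Step 3 — |x − y|_13 = 13^{-5} = 1/371293.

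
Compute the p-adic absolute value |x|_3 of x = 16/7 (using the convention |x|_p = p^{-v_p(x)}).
|16/7|_3 = 1

Step 1 — compute v_3(x) by factoring powers of 3 out of the numerator and denominator: v_3(16/7) = 0. Step 2 — apply |x|_p = p^{-v_p(x)} = 3^{0} = 1.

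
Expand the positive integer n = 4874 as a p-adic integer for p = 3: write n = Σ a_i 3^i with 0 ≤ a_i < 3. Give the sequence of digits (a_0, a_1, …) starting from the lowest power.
(a_0, a_1, …) = (2, 1, 1, 0, 0, 2, 0, 2)

Repeated division by 3 gives the digits low-to-high: 4874 = 2 + 1·3^1 + 1·3^2 + 2·3^5 + 2·3^7. Digit sequence: (2, 1, 1, 0, 0, 2, 0, 2).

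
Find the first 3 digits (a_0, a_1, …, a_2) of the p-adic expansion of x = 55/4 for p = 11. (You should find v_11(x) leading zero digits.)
(a_0, …, a_2) = (0, 4, 8)

v_11(55/4) = 1, so a_0 = ... = a_0 = 0. Factor out: x = 11^1 · u with u = 5/4 a unit in ℤ_11. Expand u iteratively via a_{v+i} = u_i mod 11, u_{i+1} = (u_i − a_{v+i})/11:
  u_0 = 5/4;  a_1 = 4;  u_1 = (u_0 − 4)/11 = -1/4
  u_1 = -1/4;  a_2 = 8;  u_2 = (u_1 − 8)/11 = -3/4
Digits: (0, 4, 8).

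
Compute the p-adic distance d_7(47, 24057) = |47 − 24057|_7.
d_7(47, 24057) = 1/2401

Step 1 — x − y = 47 − 24057 = -24010. Step 2 — v_7(-24010) = 4 (factor: -24010 = −(7^4 · 10); the sign does not affect v_p). Step 3 — |x − y|_7 = 7^{-4} = 1/2401.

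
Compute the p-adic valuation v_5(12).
v_5(12) = 0

v_5(n) is the largest exponent k such that 5^k divides n. Factor out: 12 = 5^0 · 12. (Sign doesn't affect v_p.) So v_5(12) = 0.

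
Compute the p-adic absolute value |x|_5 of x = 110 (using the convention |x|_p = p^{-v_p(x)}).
|110|_5 = 1/5

Step 1 — compute v_5(x) by factoring powers of 5 out of the numerator and denominator: v_5(110) = 1. Step 2 — apply |x|_p = p^{-v_p(x)} = 5^{-1} = 1/5.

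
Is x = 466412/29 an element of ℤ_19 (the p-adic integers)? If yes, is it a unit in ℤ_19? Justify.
x ∈ ℤ_19 but not a unit; v_19(x) = 3 > 0

ℤ_19 = {x ∈ ℚ_19 : v_19(x) ≥ 0} and ℤ_19^× = {x ∈ ℤ_19 : v_19(x) = 0}. Here v_19(466412/29) = v_19(num) − v_19(den) = 3; compare against these criteria.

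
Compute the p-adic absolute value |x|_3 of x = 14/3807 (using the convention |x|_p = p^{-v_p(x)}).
|14/3807|_3 = 81

Step 1 — compute v_3(x) by factoring powers of 3 out of the numerator and denominator: v_3(14/3807) = -4. Step 2 — apply |x|_p = p^{-v_p(x)} = 3^{4} = 81.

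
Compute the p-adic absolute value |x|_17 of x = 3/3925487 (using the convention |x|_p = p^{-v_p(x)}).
|3/3925487|_17 = 83521

Step 1 — compute v_17(x) by factoring powers of 17 out of the numerator and denominator: v_17(3/3925487) = -4. Step 2 — apply |x|_p = p^{-v_p(x)} = 17^{4} = 83521.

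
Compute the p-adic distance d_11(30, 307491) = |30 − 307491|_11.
d_11(30, 307491) = 1/14641

Step 1 — x − y = 30 − 307491 = -307461. Step 2 — v_11(-307461) = 4 (factor: -307461 = −(11^4 · 21); the sign does not affect v_p). Step 3 — |x − y|_11 = 11^{-4} = 1/14641.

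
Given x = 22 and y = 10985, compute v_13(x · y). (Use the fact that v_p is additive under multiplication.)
v_13(241670) = 3

v_p(x) = 0 (factor: 22 = 13^0 · 22); v_p(y) = 3 (factor: 10985 = 13^3 · 5). Additivity: v_p(xy) = v_p(x) + v_p(y) = 0 + 3 = 3. (Direct check: xy = 241670 = 13^3 · (110).)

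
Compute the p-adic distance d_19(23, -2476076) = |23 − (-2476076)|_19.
d_19(23, -2476076) = 1/2476099

Step 1 — x − y = 23 − (-2476076) = 2476099. Step 2 — v_19(2476099) = 5 (factor: 2476099 = (19^5 · 1); the sign does not affect v_p). Step 3 — |x − y|_19 = 19^{-5} = 1/2476099.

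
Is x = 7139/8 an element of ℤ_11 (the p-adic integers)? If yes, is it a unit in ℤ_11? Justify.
x ∈ ℤ_11 but not a unit; v_11(x) = 2 > 0

ℤ_11 = {x ∈ ℚ_11 : v_11(x) ≥ 0} and ℤ_11^× = {x ∈ ℤ_11 : v_11(x) = 0}. Here v_11(7139/8) = v_11(num) − v_11(den) = 2; compare against these criteria.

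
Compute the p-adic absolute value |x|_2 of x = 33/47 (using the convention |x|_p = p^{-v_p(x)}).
|33/47|_2 = 1

Step 1 — compute v_2(x) by factoring powers of 2 out of the numerator and denominator: v_2(33/47) = 0. Step 2 — apply |x|_p = p^{-v_p(x)} = 2^{0} = 1.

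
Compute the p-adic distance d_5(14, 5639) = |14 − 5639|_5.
d_5(14, 5639) = 1/625

Step 1 — x − y = 14 − 5639 = -5625. Step 2 — v_5(-5625) = 4 (factor: -5625 = −(5^4 · 9); the sign does not affect v_p). Step 3 — |x − y|_5 = 5^{-4} = 1/625.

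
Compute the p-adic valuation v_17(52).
v_17(52) = 0

v_17(n) is the largest exponent k such that 17^k divides n. Factor out: 52 = 17^0 · 52. (Sign doesn't affect v_p.) So v_17(52) = 0.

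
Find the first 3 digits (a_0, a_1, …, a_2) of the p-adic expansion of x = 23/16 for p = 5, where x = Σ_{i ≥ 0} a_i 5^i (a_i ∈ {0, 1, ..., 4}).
(a_0, …, a_2) = (3, 0, 4)

v_5(23/16) = 0 (numerator and denominator both coprime to 5), so x ∈ ℤ_5^×. Compute digits iteratively via a_i = x_i mod 5, x_{i+1} = (x_i − a_i)/5, with x_0 = x:
  x_0 = 23/16;  a_0 = 3;  x_1 = (x_0 − 3)/5 = -5/16
  x_1 = -5/16;  a_1 = 0;  x_2 = (x_1 − 0)/5 = -1/16
  x_2 = -1/16;  a_2 = 4;  x_3 = (x_2 − 4)/5 = -13/16
Digits: (3, 0, 4).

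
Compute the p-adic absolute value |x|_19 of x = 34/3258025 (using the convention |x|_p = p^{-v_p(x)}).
|34/3258025|_19 = 130321

Step 1 — compute v_19(x) by factoring powers of 19 out of the numerator and denominator: v_19(34/3258025) = -4. Step 2 — apply |x|_p = p^{-v_p(x)} = 19^{4} = 130321.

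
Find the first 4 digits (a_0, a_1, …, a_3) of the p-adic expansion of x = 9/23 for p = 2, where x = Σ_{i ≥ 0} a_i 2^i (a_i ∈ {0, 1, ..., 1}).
(a_0, …, a_3) = (1, 1, 1, 1)

v_2(9/23) = 0 (numerator and denominator both coprime to 2), so x ∈ ℤ_2^×. Compute digits iteratively via a_i = x_i mod 2, x_{i+1} = (x_i − a_i)/2, with x_0 = x:
  x_0 = 9/23;  a_0 = 1;  x_1 = (x_0 − 1)/2 = -7/23
  x_1 = -7/23;  a_1 = 1;  x_2 = (x_1 − 1)/2 = -15/23
  x_2 = -15/23;  a_2 = 1;  x_3 = (x_2 − 1)/2 = -19/23
  x_3 = -19/23;  a_3 = 1;  x_4 = (x_3 − 1)/2 = -21/23
Digits: (1, 1, 1, 1).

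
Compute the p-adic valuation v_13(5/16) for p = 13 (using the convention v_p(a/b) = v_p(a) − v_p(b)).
v_13(5/16) = 0

Factor powers of 13 from the numerator and denominator of the reduced fraction: 5 = 13^0 · 5 and 16 = 13^0 · 16. Apply v_p(a/b) = v_p(a) − v_p(b): v_13(5/16) = 0 − 0 = 0.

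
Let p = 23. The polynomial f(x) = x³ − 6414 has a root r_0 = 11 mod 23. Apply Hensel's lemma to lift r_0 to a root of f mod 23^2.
r_1 = 264 (mod 529)

Hensel: r_{i+1} = r_i − f(r_i)/f′(r_i) mod 23^{i+2}, where f′(x) = 3x². Iterate:
  r_0 = 11 (mod 23)
  r_1 = 264 (mod 529)
Final: r = 264 with f(r) ≡ 0 mod 23^2.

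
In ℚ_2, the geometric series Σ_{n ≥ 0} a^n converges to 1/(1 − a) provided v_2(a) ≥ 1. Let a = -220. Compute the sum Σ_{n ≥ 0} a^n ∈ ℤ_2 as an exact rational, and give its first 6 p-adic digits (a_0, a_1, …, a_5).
Σ a^n = 1/(1 − a) = 1/221;  first 6 digits = (1, 0, 1, 0, 1, 1)

v_2(a) = 2 ≥ 1, so the series converges in ℤ_2 to 1/(1 − a) = 1/(1 − (-220)) = 1/221. Expand this rational in ℤ_2: compute digits iteratively via d_i = x_i mod 2, x_{i+1} = (x_i − d_i)/2. The first 6 digits are (1, 0, 1, 0, 1, 1).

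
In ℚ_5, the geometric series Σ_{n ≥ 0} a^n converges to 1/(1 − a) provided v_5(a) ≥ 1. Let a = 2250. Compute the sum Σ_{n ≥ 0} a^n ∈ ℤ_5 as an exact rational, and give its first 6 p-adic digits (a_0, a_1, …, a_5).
Σ a^n = 1/(1 − a) = -1/2249;  first 6 digits = (1, 0, 0, 3, 3, 0)

v_5(a) = 3 ≥ 1, so the series converges in ℤ_5 to 1/(1 − a) = 1/(1 − 2250) = -1/2249. Expand this rational in ℤ_5: compute digits iteratively via d_i = x_i mod 5, x_{i+1} = (x_i − d_i)/5. The first 6 digits are (1, 0, 0, 3, 3, 0).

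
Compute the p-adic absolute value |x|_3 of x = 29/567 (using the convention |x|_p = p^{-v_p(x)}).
|29/567|_3 = 81

Step 1 — compute v_3(x) by factoring powers of 3 out of the numerator and denominator: v_3(29/567) = -4. Step 2 — apply |x|_p = p^{-v_p(x)} = 3^{4} = 81.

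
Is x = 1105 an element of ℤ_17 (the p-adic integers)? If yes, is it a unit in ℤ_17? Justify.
x ∈ ℤ_17 but not a unit; v_17(x) = 1 > 0

ℤ_17 = {x ∈ ℚ_17 : v_17(x) ≥ 0} and ℤ_17^× = {x ∈ ℤ_17 : v_17(x) = 0}. Here v_17(1105) = v_17(num) − v_17(den) = 1; compare against these criteria.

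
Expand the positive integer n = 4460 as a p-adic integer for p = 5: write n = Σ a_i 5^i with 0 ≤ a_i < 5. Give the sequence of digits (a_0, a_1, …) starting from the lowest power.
(a_0, a_1, …) = (0, 2, 3, 0, 2, 1)

Repeated division by 5 gives the digits low-to-high: 4460 = 2·5^1 + 3·5^2 + 2·5^4 + 1·5^5. Digit sequence: (0, 2, 3, 0, 2, 1).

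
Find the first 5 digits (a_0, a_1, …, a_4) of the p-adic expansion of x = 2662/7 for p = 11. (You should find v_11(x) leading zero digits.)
(a_0, …, a_4) = (0, 0, 0, 5, 9)

v_11(2662/7) = 3, so a_0 = ... = a_2 = 0. Factor out: x = 11^3 · u with u = 2/7 a unit in ℤ_11. Expand u iteratively via a_{v+i} = u_i mod 11, u_{i+1} = (u_i − a_{v+i})/11:
  u_0 = 2/7;  a_3 = 5;  u_1 = (u_0 − 5)/11 = -3/7
  u_1 = -3/7;  a_4 = 9;  u_2 = (u_1 − 9)/11 = -6/7
Digits: (0, 0, 0, 5, 9).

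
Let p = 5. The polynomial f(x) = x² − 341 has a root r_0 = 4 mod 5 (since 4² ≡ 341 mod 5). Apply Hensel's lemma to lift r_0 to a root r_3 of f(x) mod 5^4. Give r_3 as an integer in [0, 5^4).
r_3 = 279 (mod 625)

Hensel's recurrence: r_{i+1} = r_i − f(r_i)·(f′(r_i))^{-1} mod 5^{i+2}, with f′(x) = 2x. Iterate:
  r_0 = 4 (mod 5)
  r_1 = 4 (mod 25)
  r_2 = 29 (mod 125)
  r_3 = 279 (mod 625)
Final: r_3 = 279, and one checks f(r_3) ≡ 0 mod 5^4.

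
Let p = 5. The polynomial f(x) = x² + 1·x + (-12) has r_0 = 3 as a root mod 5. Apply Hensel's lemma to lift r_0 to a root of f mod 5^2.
r_1 = 3 (mod 25)

Hensel: r_{i+1} = r_i − f(r_i)·(f′(r_i))^{-1} mod 5^{i+2}, f′(x) = 2x + 1. Iterate:
  r_0 = 3 (mod 5)
  r_1 = 3 (mod 25)
Final: r = 3 satisfies f(r) ≡ 0 mod 5^2.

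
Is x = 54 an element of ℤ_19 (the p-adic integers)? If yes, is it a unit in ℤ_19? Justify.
x ∈ ℤ_19^× (unit); v_19(x) = 0

ℤ_19 = {x ∈ ℚ_19 : v_19(x) ≥ 0} and ℤ_19^× = {x ∈ ℤ_19 : v_19(x) = 0}. Here v_19(54) = v_19(num) − v_19(den) = 0; compare against these criteria.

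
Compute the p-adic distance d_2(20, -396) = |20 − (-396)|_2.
d_2(20, -396) = 1/32

Step 1 — x − y = 20 − (-396) = 416. Step 2 — v_2(416) = 5 (factor: 416 = (2^5 · 13); the sign does not affect v_p). Step 3 — |x − y|_2 = 2^{-5} = 1/32.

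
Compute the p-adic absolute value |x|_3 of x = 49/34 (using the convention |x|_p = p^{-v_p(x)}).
|49/34|_3 = 1

Step 1 — compute v_3(x) by factoring powers of 3 out of the numerator and denominator: v_3(49/34) = 0. Step 2 — apply |x|_p = p^{-v_p(x)} = 3^{0} = 1.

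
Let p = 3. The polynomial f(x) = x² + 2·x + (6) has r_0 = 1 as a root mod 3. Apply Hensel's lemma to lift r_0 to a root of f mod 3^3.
r_2 = 19 (mod 27)

Hensel: r_{i+1} = r_i − f(r_i)·(f′(r_i))^{-1} mod 3^{i+2}, f′(x) = 2x + 2. Iterate:
  r_0 = 1 (mod 3)
  r_1 = 1 (mod 9)
  r_2 = 19 (mod 27)
Final: r = 19 satisfies f(r) ≡ 0 mod 3^3.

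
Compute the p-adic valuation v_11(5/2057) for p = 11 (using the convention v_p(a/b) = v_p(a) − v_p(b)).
v_11(5/2057) = -2

Factor powers of 11 from the numerator and denominator of the reduced fraction: 5 = 11^0 · 5 and 2057 = 11^2 · 17. Apply v_p(a/b) = v_p(a) − v_p(b): v_11(5/2057) = 0 − 2 = -2.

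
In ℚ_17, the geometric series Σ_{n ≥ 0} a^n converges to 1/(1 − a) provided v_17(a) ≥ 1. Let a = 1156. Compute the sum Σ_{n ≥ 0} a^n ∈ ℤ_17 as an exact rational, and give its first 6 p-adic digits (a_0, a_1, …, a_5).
Σ a^n = 1/(1 − a) = -1/1155;  first 6 digits = (1, 0, 4, 0, 16, 0)

v_17(a) = 2 ≥ 1, so the series converges in ℤ_17 to 1/(1 − a) = 1/(1 − 1156) = -1/1155. Expand this rational in ℤ_17: compute digits iteratively via d_i = x_i mod 17, x_{i+1} = (x_i − d_i)/17. The first 6 digits are (1, 0, 4, 0, 16, 0).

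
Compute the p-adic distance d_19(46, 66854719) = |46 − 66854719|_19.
d_19(46, 66854719) = 1/2476099

Step 1 — x − y = 46 − 66854719 = -66854673. Step 2 — v_19(-66854673) = 5 (factor: -66854673 = −(19^5 · 27); the sign does not affect v_p). Step 3 — |x − y|_19 = 19^{-5} = 1/2476099.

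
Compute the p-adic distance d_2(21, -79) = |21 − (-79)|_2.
d_2(21, -79) = 1/4

Step 1 — x − y = 21 − (-79) = 100. Step 2 — v_2(100) = 2 (factor: 100 = (2^2 · 25); the sign does not affect v_p). Step 3 — |x − y|_2 = 2^{-2} = 1/4.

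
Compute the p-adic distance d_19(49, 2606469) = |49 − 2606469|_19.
d_19(49, 2606469) = 1/130321

Step 1 — x − y = 49 − 2606469 = -2606420. Step 2 — v_19(-2606420) = 4 (factor: -2606420 = −(19^4 · 20); the sign does not affect v_p). Step 3 — |x − y|_19 = 19^{-4} = 1/130321.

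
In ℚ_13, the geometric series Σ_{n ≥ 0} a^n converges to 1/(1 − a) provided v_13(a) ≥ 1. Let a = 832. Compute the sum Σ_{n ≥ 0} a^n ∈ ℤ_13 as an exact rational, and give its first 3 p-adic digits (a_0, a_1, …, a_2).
Σ a^n = 1/(1 − a) = -1/831;  first 3 digits = (1, 12, 5)

v_13(a) = 1 ≥ 1, so the series converges in ℤ_13 to 1/(1 − a) = 1/(1 − 832) = -1/831. Expand this rational in ℤ_13: compute digits iteratively via d_i = x_i mod 13, x_{i+1} = (x_i − d_i)/13. The first 3 digits are (1, 12, 5).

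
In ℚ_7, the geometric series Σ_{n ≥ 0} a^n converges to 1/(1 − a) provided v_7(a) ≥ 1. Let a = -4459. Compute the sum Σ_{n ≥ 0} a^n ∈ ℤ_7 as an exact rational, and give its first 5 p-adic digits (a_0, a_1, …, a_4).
Σ a^n = 1/(1 − a) = 1/4460;  first 5 digits = (1, 0, 0, 1, 5)

v_7(a) = 3 ≥ 1, so the series converges in ℤ_7 to 1/(1 − a) = 1/(1 − (-4459)) = 1/4460. Expand this rational in ℤ_7: compute digits iteratively via d_i = x_i mod 7, x_{i+1} = (x_i − d_i)/7. The first 5 digits are (1, 0, 0, 1, 5).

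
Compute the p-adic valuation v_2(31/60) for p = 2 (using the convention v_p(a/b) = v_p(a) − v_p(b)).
v_2(31/60) = -2

Factor powers of 2 from the numerator and denominator of the reduced fraction: 31 = 2^0 · 31 and 60 = 2^2 · 15. Apply v_p(a/b) = v_p(a) − v_p(b): v_2(31/60) = 0 − 2 = -2.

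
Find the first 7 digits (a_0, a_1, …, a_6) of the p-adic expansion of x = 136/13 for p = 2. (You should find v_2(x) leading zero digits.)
(a_0, …, a_6) = (0, 0, 0, 1, 0, 1, 0)

v_2(136/13) = 3, so a_0 = ... = a_2 = 0. Factor out: x = 2^3 · u with u = 17/13 a unit in ℤ_2. Expand u iteratively via a_{v+i} = u_i mod 2, u_{i+1} = (u_i − a_{v+i})/2:
  u_0 = 17/13;  a_3 = 1;  u_1 = (u_0 − 1)/2 = 2/13
  u_1 = 2/13;  a_4 = 0;  u_2 = (u_1 − 0)/2 = 1/13
  u_2 = 1/13;  a_5 = 1;  u_3 = (u_2 − 1)/2 = -6/13
  u_3 = -6/13;  a_6 = 0;  u_4 = (u_3 − 0)/2 = -3/13
Digits: (0, 0, 0, 1, 0, 1, 0).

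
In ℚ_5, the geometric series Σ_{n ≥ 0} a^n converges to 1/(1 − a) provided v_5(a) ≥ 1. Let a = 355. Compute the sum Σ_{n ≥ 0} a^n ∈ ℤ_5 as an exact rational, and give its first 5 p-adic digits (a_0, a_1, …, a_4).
Σ a^n = 1/(1 − a) = -1/354;  first 5 digits = (1, 1, 0, 2, 0)

v_5(a) = 1 ≥ 1, so the series converges in ℤ_5 to 1/(1 − a) = 1/(1 − 355) = -1/354. Expand this rational in ℤ_5: compute digits iteratively via d_i = x_i mod 5, x_{i+1} = (x_i − d_i)/5. The first 5 digits are (1, 1, 0, 2, 0).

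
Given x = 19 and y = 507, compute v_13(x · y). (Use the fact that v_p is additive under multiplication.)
v_13(9633) = 2

v_p(x) = 0 (factor: 19 = 13^0 · 19); v_p(y) = 2 (factor: 507 = 13^2 · 3). Additivity: v_p(xy) = v_p(x) + v_p(y) = 0 + 2 = 2. (Direct check: xy = 9633 = 13^2 · (57).)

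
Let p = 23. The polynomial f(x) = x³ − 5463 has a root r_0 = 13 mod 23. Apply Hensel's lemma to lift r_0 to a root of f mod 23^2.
r_1 = 105 (mod 529)

Hensel: r_{i+1} = r_i − f(r_i)/f′(r_i) mod 23^{i+2}, where f′(x) = 3x². Iterate:
  r_0 = 13 (mod 23)
  r_1 = 105 (mod 529)
Final: r = 105 with f(r) ≡ 0 mod 23^2.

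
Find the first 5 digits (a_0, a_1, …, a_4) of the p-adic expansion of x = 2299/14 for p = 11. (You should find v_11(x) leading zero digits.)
(a_0, …, a_4) = (0, 0, 10, 0, 7)

v_11(2299/14) = 2, so a_0 = ... = a_1 = 0. Factor out: x = 11^2 · u with u = 19/14 a unit in ℤ_11. Expand u iteratively via a_{v+i} = u_i mod 11, u_{i+1} = (u_i − a_{v+i})/11:
  u_0 = 19/14;  a_2 = 10;  u_1 = (u_0 − 10)/11 = -11/14
  u_1 = -11/14;  a_3 = 0;  u_2 = (u_1 − 0)/11 = -1/14
  u_2 = -1/14;  a_4 = 7;  u_3 = (u_2 − 7)/11 = -9/14
Digits: (0, 0, 10, 0, 7).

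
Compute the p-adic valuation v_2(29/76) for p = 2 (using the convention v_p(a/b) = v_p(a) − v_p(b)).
v_2(29/76) = -2

Factor powers of 2 from the numerator and denominator of the reduced fraction: 29 = 2^0 · 29 and 76 = 2^2 · 19. Apply v_p(a/b) = v_p(a) − v_p(b): v_2(29/76) = 0 − 2 = -2.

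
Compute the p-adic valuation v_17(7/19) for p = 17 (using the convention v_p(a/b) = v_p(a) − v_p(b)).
v_17(7/19) = 0

Factor powers of 17 from the numerator and denominator of the reduced fraction: 7 = 17^0 · 7 and 19 = 17^0 · 19. Apply v_p(a/b) = v_p(a) − v_p(b): v_17(7/19) = 0 − 0 = 0.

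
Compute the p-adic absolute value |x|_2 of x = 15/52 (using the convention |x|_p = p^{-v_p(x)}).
|15/52|_2 = 4

Step 1 — compute v_2(x) by factoring powers of 2 out of the numerator and denominator: v_2(15/52) = -2. Step 2 — apply |x|_p = p^{-v_p(x)} = 2^{2} = 4.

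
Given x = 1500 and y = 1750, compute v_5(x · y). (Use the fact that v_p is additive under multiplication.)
v_5(2625000) = 6

v_p(x) = 3 (factor: 1500 = 5^3 · 12); v_p(y) = 3 (factor: 1750 = 5^3 · 14). Additivity: v_p(xy) = v_p(x) + v_p(y) = 3 + 3 = 6. (Direct check: xy = 2625000 = 5^6 · (168).)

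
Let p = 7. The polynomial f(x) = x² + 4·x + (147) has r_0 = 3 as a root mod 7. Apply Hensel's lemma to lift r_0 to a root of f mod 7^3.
r_2 = 290 (mod 343)

Hensel: r_{i+1} = r_i − f(r_i)·(f′(r_i))^{-1} mod 7^{i+2}, f′(x) = 2x + 4. Iterate:
  r_0 = 3 (mod 7)
  r_1 = 45 (mod 49)
  r_2 = 290 (mod 343)
Final: r = 290 satisfies f(r) ≡ 0 mod 7^3.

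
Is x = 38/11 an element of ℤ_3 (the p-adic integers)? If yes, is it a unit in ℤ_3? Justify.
x ∈ ℤ_3^× (unit); v_3(x) = 0

ℤ_3 = {x ∈ ℚ_3 : v_3(x) ≥ 0} and ℤ_3^× = {x ∈ ℤ_3 : v_3(x) = 0}. Here v_3(38/11) = v_3(num) − v_3(den) = 0; compare against these criteria.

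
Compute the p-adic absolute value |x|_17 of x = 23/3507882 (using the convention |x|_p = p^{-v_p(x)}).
|23/3507882|_17 = 83521

Step 1 — compute v_17(x) by factoring powers of 17 out of the numerator and denominator: v_17(23/3507882) = -4. Step 2 — apply |x|_p = p^{-v_p(x)} = 17^{4} = 83521.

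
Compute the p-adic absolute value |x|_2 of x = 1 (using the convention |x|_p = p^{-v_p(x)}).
|1|_2 = 1

Step 1 — compute v_2(x) by factoring powers of 2 out of the numerator and denominator: v_2(1) = 0. Step 2 — apply |x|_p = p^{-v_p(x)} = 2^{0} = 1.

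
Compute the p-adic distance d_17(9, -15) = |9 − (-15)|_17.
d_17(9, -15) = 1

Step 1 — x − y = 9 − (-15) = 24. Step 2 — v_17(24) = 0 (factor: 24 = (17^0 · 24); the sign does not affect v_p). Step 3 — |x − y|_17 = 17^{0} = 1.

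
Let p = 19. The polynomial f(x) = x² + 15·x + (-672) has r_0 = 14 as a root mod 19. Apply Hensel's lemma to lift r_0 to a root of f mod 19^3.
r_2 = 2883 (mod 6859)

Hensel: r_{i+1} = r_i − f(r_i)·(f′(r_i))^{-1} mod 19^{i+2}, f′(x) = 2x + 15. Iterate:
  r_0 = 14 (mod 19)
  r_1 = 356 (mod 361)
  r_2 = 2883 (mod 6859)
Final: r = 2883 satisfies f(r) ≡ 0 mod 19^3.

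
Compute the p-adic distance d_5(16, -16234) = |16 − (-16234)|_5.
d_5(16, -16234) = 1/625

Step 1 — x − y = 16 − (-16234) = 16250. Step 2 — v_5(16250) = 4 (factor: 16250 = (5^4 · 26); the sign does not affect v_p). Step 3 — |x − y|_5 = 5^{-4} = 1/625.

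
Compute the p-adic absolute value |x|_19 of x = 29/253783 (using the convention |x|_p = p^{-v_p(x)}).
|29/253783|_19 = 6859

Step 1 — compute v_19(x) by factoring powers of 19 out of the numerator and denominator: v_19(29/253783) = -3. Step 2 — apply |x|_p = p^{-v_p(x)} = 19^{3} = 6859.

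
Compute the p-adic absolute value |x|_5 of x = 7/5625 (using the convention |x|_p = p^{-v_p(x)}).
|7/5625|_5 = 625

Step 1 — compute v_5(x) by factoring powers of 5 out of the numerator and denominator: v_5(7/5625) = -4. Step 2 — apply |x|_p = p^{-v_p(x)} = 5^{4} = 625.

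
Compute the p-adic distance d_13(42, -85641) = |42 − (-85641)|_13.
d_13(42, -85641) = 1/28561

Step 1 — x − y = 42 − (-85641) = 85683. Step 2 — v_13(85683) = 4 (factor: 85683 = (13^4 · 3); the sign does not affect v_p). Step 3 — |x − y|_13 = 13^{-4} = 1/28561.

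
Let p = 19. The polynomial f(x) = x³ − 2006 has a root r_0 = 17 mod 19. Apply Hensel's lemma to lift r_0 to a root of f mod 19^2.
r_1 = 226 (mod 361)

Hensel: r_{i+1} = r_i − f(r_i)/f′(r_i) mod 19^{i+2}, where f′(x) = 3x². Iterate:
  r_0 = 17 (mod 19)
  r_1 = 226 (mod 361)
Final: r = 226 with f(r) ≡ 0 mod 19^2.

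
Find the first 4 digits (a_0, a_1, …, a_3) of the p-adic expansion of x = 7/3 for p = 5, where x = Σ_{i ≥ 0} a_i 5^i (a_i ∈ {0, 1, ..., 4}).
(a_0, …, a_3) = (4, 3, 1, 3)

v_5(7/3) = 0 (numerator and denominator both coprime to 5), so x ∈ ℤ_5^×. Compute digits iteratively via a_i = x_i mod 5, x_{i+1} = (x_i − a_i)/5, with x_0 = x:
  x_0 = 7/3;  a_0 = 4;  x_1 = (x_0 − 4)/5 = -1/3
  x_1 = -1/3;  a_1 = 3;  x_2 = (x_1 − 3)/5 = -2/3
  x_2 = -2/3;  a_2 = 1;  x_3 = (x_2 − 1)/5 = -1/3
  x_3 = -1/3;  a_3 = 3;  x_4 = (x_3 − 3)/5 = -2/3
Digits: (4, 3, 1, 3).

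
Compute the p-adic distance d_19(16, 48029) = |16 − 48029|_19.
d_19(16, 48029) = 1/6859

Step 1 — x − y = 16 − 48029 = -48013. Step 2 — v_19(-48013) = 3 (factor: -48013 = −(19^3 · 7); the sign does not affect v_p). Step 3 — |x − y|_19 = 19^{-3} = 1/6859.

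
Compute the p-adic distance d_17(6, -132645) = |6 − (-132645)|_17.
d_17(6, -132645) = 1/4913

Step 1 — x − y = 6 − (-132645) = 132651. Step 2 — v_17(132651) = 3 (factor: 132651 = (17^3 · 27); the sign does not affect v_p). Step 3 — |x − y|_17 = 17^{-3} = 1/4913.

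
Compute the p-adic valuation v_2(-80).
v_2(-80) = 4

v_2(n) is the largest exponent k such that 2^k divides n. Factor out: -80 = -2^4 · 5. (Sign doesn't affect v_p.) So v_2(-80) = 4.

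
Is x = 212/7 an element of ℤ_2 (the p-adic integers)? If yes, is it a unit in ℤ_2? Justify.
x ∈ ℤ_2 but not a unit; v_2(x) = 2 > 0

ℤ_2 = {x ∈ ℚ_2 : v_2(x) ≥ 0} and ℤ_2^× = {x ∈ ℤ_2 : v_2(x) = 0}. Here v_2(212/7) = v_2(num) − v_2(den) = 2; compare against these criteria.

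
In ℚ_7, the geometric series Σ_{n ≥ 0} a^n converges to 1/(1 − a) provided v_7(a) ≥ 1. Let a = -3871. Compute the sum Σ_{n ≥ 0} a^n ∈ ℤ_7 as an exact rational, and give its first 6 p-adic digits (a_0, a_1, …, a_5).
Σ a^n = 1/(1 − a) = 1/3872;  first 6 digits = (1, 0, 5, 2, 2, 2)

v_7(a) = 2 ≥ 1, so the series converges in ℤ_7 to 1/(1 − a) = 1/(1 − (-3871)) = 1/3872. Expand this rational in ℤ_7: compute digits iteratively via d_i = x_i mod 7, x_{i+1} = (x_i − d_i)/7. The first 6 digits are (1, 0, 5, 2, 2, 2).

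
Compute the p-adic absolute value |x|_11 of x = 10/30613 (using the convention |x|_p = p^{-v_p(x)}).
|10/30613|_11 = 1331

Step 1 — compute v_11(x) by factoring powers of 11 out of the numerator and denominator: v_11(10/30613) = -3. Step 2 — apply |x|_p = p^{-v_p(x)} = 11^{3} = 1331.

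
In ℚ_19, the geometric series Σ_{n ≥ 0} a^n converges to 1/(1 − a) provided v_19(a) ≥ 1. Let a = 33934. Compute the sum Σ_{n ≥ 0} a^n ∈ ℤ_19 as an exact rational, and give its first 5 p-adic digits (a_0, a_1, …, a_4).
Σ a^n = 1/(1 − a) = -1/33933;  first 5 digits = (1, 0, 18, 4, 1)

v_19(a) = 2 ≥ 1, so the series converges in ℤ_19 to 1/(1 − a) = 1/(1 − 33934) = -1/33933. Expand this rational in ℤ_19: compute digits iteratively via d_i = x_i mod 19, x_{i+1} = (x_i − d_i)/19. The first 5 digits are (1, 0, 18, 4, 1).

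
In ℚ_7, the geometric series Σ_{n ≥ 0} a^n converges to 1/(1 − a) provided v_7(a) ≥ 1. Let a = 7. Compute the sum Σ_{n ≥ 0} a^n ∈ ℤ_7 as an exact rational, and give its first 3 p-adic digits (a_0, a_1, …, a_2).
Σ a^n = 1/(1 − a) = -1/6;  first 3 digits = (1, 1, 1)

v_7(a) = 1 ≥ 1, so the series converges in ℤ_7 to 1/(1 − a) = 1/(1 − 7) = -1/6. Expand this rational in ℤ_7: compute digits iteratively via d_i = x_i mod 7, x_{i+1} = (x_i − d_i)/7. The first 3 digits are (1, 1, 1).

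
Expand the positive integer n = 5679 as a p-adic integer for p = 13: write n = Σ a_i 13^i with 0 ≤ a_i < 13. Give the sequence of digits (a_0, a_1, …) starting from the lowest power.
(a_0, a_1, …) = (11, 7, 7, 2)

Repeated division by 13 gives the digits low-to-high: 5679 = 11 + 7·13^1 + 7·13^2 + 2·13^3. Digit sequence: (11, 7, 7, 2).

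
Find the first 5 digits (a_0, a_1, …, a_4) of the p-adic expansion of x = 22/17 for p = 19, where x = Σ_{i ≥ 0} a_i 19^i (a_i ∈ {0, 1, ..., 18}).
(a_0, …, a_4) = (8, 3, 11, 5, 12)

v_19(22/17) = 0 (numerator and denominator both coprime to 19), so x ∈ ℤ_19^×. Compute digits iteratively via a_i = x_i mod 19, x_{i+1} = (x_i − a_i)/19, with x_0 = x:
  x_0 = 22/17;  a_0 = 8;  x_1 = (x_0 − 8)/19 = -6/17
  x_1 = -6/17;  a_1 = 3;  x_2 = (x_1 − 3)/19 = -3/17
  x_2 = -3/17;  a_2 = 11;  x_3 = (x_2 − 11)/19 = -10/17
  x_3 = -10/17;  a_3 = 5;  x_4 = (x_3 − 5)/19 = -5/17
  x_4 = -5/17;  a_4 = 12;  x_5 = (x_4 − 12)/19 = -11/17
Digits: (8, 3, 11, 5, 12).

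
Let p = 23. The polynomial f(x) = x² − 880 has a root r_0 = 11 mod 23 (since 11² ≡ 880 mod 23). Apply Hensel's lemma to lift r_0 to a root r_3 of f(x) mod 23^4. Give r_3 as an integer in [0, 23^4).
r_3 = 180699 (mod 279841)

Hensel's recurrence: r_{i+1} = r_i − f(r_i)·(f′(r_i))^{-1} mod 23^{i+2}, with f′(x) = 2x. Iterate:
  r_0 = 11 (mod 23)
  r_1 = 310 (mod 529)
  r_2 = 10361 (mod 12167)
  r_3 = 180699 (mod 279841)
Final: r_3 = 180699, and one checks f(r_3) ≡ 0 mod 23^4.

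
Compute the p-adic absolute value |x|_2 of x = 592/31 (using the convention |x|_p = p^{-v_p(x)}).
|592/31|_2 = 1/16

Step 1 — compute v_2(x) by factoring powers of 2 out of the numerator and denominator: v_2(592/31) = 4. Step 2 — apply |x|_p = p^{-v_p(x)} = 2^{-4} = 1/16.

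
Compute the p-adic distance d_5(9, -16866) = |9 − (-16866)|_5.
d_5(9, -16866) = 1/625

Step 1 — x − y = 9 − (-16866) = 16875. Step 2 — v_5(16875) = 4 (factor: 16875 = (5^4 · 27); the sign does not affect v_p). Step 3 — |x − y|_5 = 5^{-4} = 1/625.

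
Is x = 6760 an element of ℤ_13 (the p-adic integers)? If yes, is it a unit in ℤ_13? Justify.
x ∈ ℤ_13 but not a unit; v_13(x) = 2 > 0

ℤ_13 = {x ∈ ℚ_13 : v_13(x) ≥ 0} and ℤ_13^× = {x ∈ ℤ_13 : v_13(x) = 0}. Here v_13(6760) = v_13(num) − v_13(den) = 2; compare against these criteria.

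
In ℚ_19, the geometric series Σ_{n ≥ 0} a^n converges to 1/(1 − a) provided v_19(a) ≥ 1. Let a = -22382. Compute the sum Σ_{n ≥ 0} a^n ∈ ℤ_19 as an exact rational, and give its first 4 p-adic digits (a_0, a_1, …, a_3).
Σ a^n = 1/(1 − a) = 1/22383;  first 4 digits = (1, 0, 14, 15)

v_19(a) = 2 ≥ 1, so the series converges in ℤ_19 to 1/(1 − a) = 1/(1 − (-22382)) = 1/22383. Expand this rational in ℤ_19: compute digits iteratively via d_i = x_i mod 19, x_{i+1} = (x_i − d_i)/19. The first 4 digits are (1, 0, 14, 15).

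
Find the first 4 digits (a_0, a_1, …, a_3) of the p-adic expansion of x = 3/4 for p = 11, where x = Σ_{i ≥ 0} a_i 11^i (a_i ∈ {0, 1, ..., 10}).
(a_0, …, a_3) = (9, 2, 8, 2)

v_11(3/4) = 0 (numerator and denominator both coprime to 11), so x ∈ ℤ_11^×. Compute digits iteratively via a_i = x_i mod 11, x_{i+1} = (x_i − a_i)/11, with x_0 = x:
  x_0 = 3/4;  a_0 = 9;  x_1 = (x_0 − 9)/11 = -3/4
  x_1 = -3/4;  a_1 = 2;  x_2 = (x_1 − 2)/11 = -1/4
  x_2 = -1/4;  a_2 = 8;  x_3 = (x_2 − 8)/11 = -3/4
  x_3 = -3/4;  a_3 = 2;  x_4 = (x_3 − 2)/11 = -1/4
Digits: (9, 2, 8, 2).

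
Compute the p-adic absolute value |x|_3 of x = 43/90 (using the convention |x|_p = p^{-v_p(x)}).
|43/90|_3 = 9

Step 1 — compute v_3(x) by factoring powers of 3 out of the numerator and denominator: v_3(43/90) = -2. Step 2 — apply |x|_p = p^{-v_p(x)} = 3^{2} = 9.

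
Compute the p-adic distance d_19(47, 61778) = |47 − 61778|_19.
d_19(47, 61778) = 1/6859

Step 1 — x − y = 47 − 61778 = -61731. Step 2 — v_19(-61731) = 3 (factor: -61731 = −(19^3 · 9); the sign does not affect v_p). Step 3 — |x − y|_19 = 19^{-3} = 1/6859.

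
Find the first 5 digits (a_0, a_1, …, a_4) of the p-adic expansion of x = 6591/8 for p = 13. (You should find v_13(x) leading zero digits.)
(a_0, …, a_4) = (0, 0, 0, 2, 8)

v_13(6591/8) = 3, so a_0 = ... = a_2 = 0. Factor out: x = 13^3 · u with u = 3/8 a unit in ℤ_13. Expand u iteratively via a_{v+i} = u_i mod 13, u_{i+1} = (u_i − a_{v+i})/13:
  u_0 = 3/8;  a_3 = 2;  u_1 = (u_0 − 2)/13 = -1/8
  u_1 = -1/8;  a_4 = 8;  u_2 = (u_1 − 8)/13 = -5/8
Digits: (0, 0, 0, 2, 8).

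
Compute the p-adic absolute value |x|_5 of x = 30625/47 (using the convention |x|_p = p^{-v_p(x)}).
|30625/47|_5 = 1/625

Step 1 — compute v_5(x) by factoring powers of 5 out of the numerator and denominator: v_5(30625/47) = 4. Step 2 — apply |x|_p = p^{-v_p(x)} = 5^{-4} = 1/625.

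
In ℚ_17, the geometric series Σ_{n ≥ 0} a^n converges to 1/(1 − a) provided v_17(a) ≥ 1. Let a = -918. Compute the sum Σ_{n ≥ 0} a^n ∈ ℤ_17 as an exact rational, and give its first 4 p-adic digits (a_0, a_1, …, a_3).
Σ a^n = 1/(1 − a) = 1/919;  first 4 digits = (1, 14, 5, 8)

v_17(a) = 1 ≥ 1, so the series converges in ℤ_17 to 1/(1 − a) = 1/(1 − (-918)) = 1/919. Expand this rational in ℤ_17: compute digits iteratively via d_i = x_i mod 17, x_{i+1} = (x_i − d_i)/17. The first 4 digits are (1, 14, 5, 8).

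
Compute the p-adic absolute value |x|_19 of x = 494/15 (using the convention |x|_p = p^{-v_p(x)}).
|494/15|_19 = 1/19

Step 1 — compute v_19(x) by factoring powers of 19 out of the numerator and denominator: v_19(494/15) = 1. Step 2 — apply |x|_p = p^{-v_p(x)} = 19^{-1} = 1/19.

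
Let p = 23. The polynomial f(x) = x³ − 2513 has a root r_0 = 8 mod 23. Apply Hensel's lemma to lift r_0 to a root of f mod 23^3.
r_2 = 5482 (mod 12167)

Hensel: r_{i+1} = r_i − f(r_i)/f′(r_i) mod 23^{i+2}, where f′(x) = 3x². Iterate:
  r_0 = 8 (mod 23)
  r_1 = 192 (mod 529)
  r_2 = 5482 (mod 12167)
Final: r = 5482 with f(r) ≡ 0 mod 23^3.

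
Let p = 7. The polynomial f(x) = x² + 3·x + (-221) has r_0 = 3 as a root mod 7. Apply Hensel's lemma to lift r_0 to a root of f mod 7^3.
r_2 = 129 (mod 343)

Hensel: r_{i+1} = r_i − f(r_i)·(f′(r_i))^{-1} mod 7^{i+2}, f′(x) = 2x + 3. Iterate:
  r_0 = 3 (mod 7)
  r_1 = 31 (mod 49)
  r_2 = 129 (mod 343)
Final: r = 129 satisfies f(r) ≡ 0 mod 7^3.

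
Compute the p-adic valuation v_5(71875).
v_5(71875) = 5

v_5(n) is the largest exponent k such that 5^k divides n. Factor out: 71875 = 5^5 · 23. (Sign doesn't affect v_p.) So v_5(71875) = 5.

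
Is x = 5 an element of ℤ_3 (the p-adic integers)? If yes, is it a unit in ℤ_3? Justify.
x ∈ ℤ_3^× (unit); v_3(x) = 0

ℤ_3 = {x ∈ ℚ_3 : v_3(x) ≥ 0} and ℤ_3^× = {x ∈ ℤ_3 : v_3(x) = 0}. Here v_3(5) = v_3(num) − v_3(den) = 0; compare against these criteria.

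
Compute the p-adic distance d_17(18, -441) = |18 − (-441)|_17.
d_17(18, -441) = 1/17

Step 1 — x − y = 18 − (-441) = 459. Step 2 — v_17(459) = 1 (factor: 459 = (17^1 · 27); the sign does not affect v_p). Step 3 — |x − y|_17 = 17^{-1} = 1/17.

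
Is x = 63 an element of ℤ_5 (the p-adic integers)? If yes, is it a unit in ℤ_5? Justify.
x ∈ ℤ_5^× (unit); v_5(x) = 0

ℤ_5 = {x ∈ ℚ_5 : v_5(x) ≥ 0} and ℤ_5^× = {x ∈ ℤ_5 : v_5(x) = 0}. Here v_5(63) = v_5(num) − v_5(den) = 0; compare against these criteria.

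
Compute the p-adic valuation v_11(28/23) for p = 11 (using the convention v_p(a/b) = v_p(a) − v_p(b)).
v_11(28/23) = 0

Factor powers of 11 from the numerator and denominator of the reduced fraction: 28 = 11^0 · 28 and 23 = 11^0 · 23. Apply v_p(a/b) = v_p(a) − v_p(b): v_11(28/23) = 0 − 0 = 0.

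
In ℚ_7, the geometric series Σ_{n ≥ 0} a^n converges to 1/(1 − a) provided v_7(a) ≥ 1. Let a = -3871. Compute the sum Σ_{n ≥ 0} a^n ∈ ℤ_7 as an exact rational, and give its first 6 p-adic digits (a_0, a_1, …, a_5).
Σ a^n = 1/(1 − a) = 1/3872;  first 6 digits = (1, 0, 5, 2, 2, 2)

v_7(a) = 2 ≥ 1, so the series converges in ℤ_7 to 1/(1 − a) = 1/(1 − (-3871)) = 1/3872. Expand this rational in ℤ_7: compute digits iteratively via d_i = x_i mod 7, x_{i+1} = (x_i − d_i)/7. The first 6 digits are (1, 0, 5, 2, 2, 2).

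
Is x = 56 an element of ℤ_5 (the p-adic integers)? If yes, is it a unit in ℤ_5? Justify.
x ∈ ℤ_5^× (unit); v_5(x) = 0

ℤ_5 = {x ∈ ℚ_5 : v_5(x) ≥ 0} and ℤ_5^× = {x ∈ ℤ_5 : v_5(x) = 0}. Here v_5(56) = v_5(num) − v_5(den) = 0; compare against these criteria.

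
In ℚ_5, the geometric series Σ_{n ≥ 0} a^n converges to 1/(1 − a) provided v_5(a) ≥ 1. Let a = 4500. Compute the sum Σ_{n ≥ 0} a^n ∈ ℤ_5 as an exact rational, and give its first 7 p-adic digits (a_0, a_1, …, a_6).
Σ a^n = 1/(1 − a) = -1/4499;  first 7 digits = (1, 0, 0, 1, 2, 1, 1)

v_5(a) = 3 ≥ 1, so the series converges in ℤ_5 to 1/(1 − a) = 1/(1 − 4500) = -1/4499. Expand this rational in ℤ_5: compute digits iteratively via d_i = x_i mod 5, x_{i+1} = (x_i − d_i)/5. The first 7 digits are (1, 0, 0, 1, 2, 1, 1).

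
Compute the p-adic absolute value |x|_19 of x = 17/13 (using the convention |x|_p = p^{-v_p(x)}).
|17/13|_19 = 1

Step 1 — compute v_19(x) by factoring powers of 19 out of the numerator and denominator: v_19(17/13) = 0. Step 2 — apply |x|_p = p^{-v_p(x)} = 19^{0} = 1.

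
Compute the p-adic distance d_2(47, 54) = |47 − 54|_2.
d_2(47, 54) = 1

Step 1 — x − y = 47 − 54 = -7. Step 2 — v_2(-7) = 0 (factor: -7 = −(2^0 · 7); the sign does not affect v_p). Step 3 — |x − y|_2 = 2^{0} = 1.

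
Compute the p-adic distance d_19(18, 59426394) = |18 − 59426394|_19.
d_19(18, 59426394) = 1/2476099

Step 1 — x − y = 18 − 59426394 = -59426376. Step 2 — v_19(-59426376) = 5 (factor: -59426376 = −(19^5 · 24); the sign does not affect v_p). Step 3 — |x − y|_19 = 19^{-5} = 1/2476099.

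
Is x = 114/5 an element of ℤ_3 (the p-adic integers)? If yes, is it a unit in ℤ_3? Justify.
x ∈ ℤ_3 but not a unit; v_3(x) = 1 > 0

ℤ_3 = {x ∈ ℚ_3 : v_3(x) ≥ 0} and ℤ_3^× = {x ∈ ℤ_3 : v_3(x) = 0}. Here v_3(114/5) = v_3(num) − v_3(den) = 1; compare against these criteria.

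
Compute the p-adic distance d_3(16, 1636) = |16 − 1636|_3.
d_3(16, 1636) = 1/81

Step 1 — x − y = 16 − 1636 = -1620. Step 2 — v_3(-1620) = 4 (factor: -1620 = −(3^4 · 20); the sign does not affect v_p). Step 3 — |x − y|_3 = 3^{-4} = 1/81.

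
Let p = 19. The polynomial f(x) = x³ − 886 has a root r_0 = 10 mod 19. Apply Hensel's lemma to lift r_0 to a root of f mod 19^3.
r_2 = 580 (mod 6859)

Hensel: r_{i+1} = r_i − f(r_i)/f′(r_i) mod 19^{i+2}, where f′(x) = 3x². Iterate:
  r_0 = 10 (mod 19)
  r_1 = 219 (mod 361)
  r_2 = 580 (mod 6859)
Final: r = 580 with f(r) ≡ 0 mod 19^3.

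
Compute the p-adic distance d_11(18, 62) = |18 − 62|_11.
d_11(18, 62) = 1/11

Step 1 — x − y = 18 − 62 = -44. Step 2 — v_11(-44) = 1 (factor: -44 = −(11^1 · 4); the sign does not affect v_p). Step 3 — |x − y|_11 = 11^{-1} = 1/11.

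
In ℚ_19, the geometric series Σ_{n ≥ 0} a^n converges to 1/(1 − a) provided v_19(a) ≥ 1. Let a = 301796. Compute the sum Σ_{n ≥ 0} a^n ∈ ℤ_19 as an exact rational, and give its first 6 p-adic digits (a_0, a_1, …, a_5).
Σ a^n = 1/(1 − a) = -1/301795;  first 6 digits = (1, 0, 0, 6, 2, 0)

v_19(a) = 3 ≥ 1, so the series converges in ℤ_19 to 1/(1 − a) = 1/(1 − 301796) = -1/301795. Expand this rational in ℤ_19: compute digits iteratively via d_i = x_i mod 19, x_{i+1} = (x_i − d_i)/19. The first 6 digits are (1, 0, 0, 6, 2, 0).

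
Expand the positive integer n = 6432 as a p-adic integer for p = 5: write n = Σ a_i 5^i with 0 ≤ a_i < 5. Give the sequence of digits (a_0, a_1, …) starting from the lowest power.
(a_0, a_1, …) = (2, 1, 2, 1, 0, 2)

Repeated division by 5 gives the digits low-to-high: 6432 = 2 + 1·5^1 + 2·5^2 + 1·5^3 + 2·5^5. Digit sequence: (2, 1, 2, 1, 0, 2).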